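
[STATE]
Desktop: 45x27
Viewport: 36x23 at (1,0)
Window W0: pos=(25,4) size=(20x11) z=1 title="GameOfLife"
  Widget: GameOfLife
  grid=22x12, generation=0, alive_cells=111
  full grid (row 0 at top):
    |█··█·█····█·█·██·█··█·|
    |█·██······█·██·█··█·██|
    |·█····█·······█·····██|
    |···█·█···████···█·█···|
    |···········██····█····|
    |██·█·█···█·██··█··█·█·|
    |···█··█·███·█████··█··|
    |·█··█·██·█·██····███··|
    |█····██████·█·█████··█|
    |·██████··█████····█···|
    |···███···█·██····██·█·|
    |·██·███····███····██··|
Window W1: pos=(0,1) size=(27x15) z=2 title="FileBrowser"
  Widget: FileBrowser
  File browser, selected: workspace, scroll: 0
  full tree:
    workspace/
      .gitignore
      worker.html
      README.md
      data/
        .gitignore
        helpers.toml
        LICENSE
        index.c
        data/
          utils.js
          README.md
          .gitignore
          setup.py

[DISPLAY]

                                    
━━━━━━━━━━━━━━━━━━━━━━━━━┓          
 FileBrowser             ┃          
─────────────────────────┨          
> [-] workspace/         ┃━━━━━━━━━━
    .gitignore           ┃GameOfLife
    worker.html          ┃──────────
    README.md            ┃en: 0     
    [+] data/            ┃█·█···████
                         ┃········██
                         ┃█·█···█·██
                         ┃█··█·███·█
                         ┃·█·██·█·██
                         ┃··██████·█
                         ┃━━━━━━━━━━
━━━━━━━━━━━━━━━━━━━━━━━━━┛          
                                    
                                    
                                    
                                    
                                    
                                    
                                    


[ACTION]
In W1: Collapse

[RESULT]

                                    
━━━━━━━━━━━━━━━━━━━━━━━━━┓          
 FileBrowser             ┃          
─────────────────────────┨          
> [+] workspace/         ┃━━━━━━━━━━
                         ┃GameOfLife
                         ┃──────────
                         ┃en: 0     
                         ┃█·█···████
                         ┃········██
                         ┃█·█···█·██
                         ┃█··█·███·█
                         ┃·█·██·█·██
                         ┃··██████·█
                         ┃━━━━━━━━━━
━━━━━━━━━━━━━━━━━━━━━━━━━┛          
                                    
                                    
                                    
                                    
                                    
                                    
                                    


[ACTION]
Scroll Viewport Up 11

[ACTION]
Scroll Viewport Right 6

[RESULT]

                                    
━━━━━━━━━━━━━━━━━━━┓                
rowser             ┃                
───────────────────┨                
workspace/         ┃━━━━━━━━━━━━━━━━
                   ┃GameOfLife      
                   ┃────────────────
                   ┃en: 0           
                   ┃█·█···████···█·█
                   ┃········██····█·
                   ┃█·█···█·██··█··█
                   ┃█··█·███·█████··
                   ┃·█·██·█·██····██
                   ┃··██████·█·█████
                   ┃━━━━━━━━━━━━━━━━
━━━━━━━━━━━━━━━━━━━┛                
                                    
                                    
                                    
                                    
                                    
                                    
                                    


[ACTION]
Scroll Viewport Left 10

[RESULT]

                                    
┏━━━━━━━━━━━━━━━━━━━━━━━━━┓         
┃ FileBrowser             ┃         
┠─────────────────────────┨         
┃> [+] workspace/         ┃━━━━━━━━━
┃                         ┃GameOfLif
┃                         ┃─────────
┃                         ┃en: 0    
┃                         ┃█·█···███
┃                         ┃········█
┃                         ┃█·█···█·█
┃                         ┃█··█·███·
┃                         ┃·█·██·█·█
┃                         ┃··██████·
┃                         ┃━━━━━━━━━
┗━━━━━━━━━━━━━━━━━━━━━━━━━┛         
                                    
                                    
                                    
                                    
                                    
                                    
                                    


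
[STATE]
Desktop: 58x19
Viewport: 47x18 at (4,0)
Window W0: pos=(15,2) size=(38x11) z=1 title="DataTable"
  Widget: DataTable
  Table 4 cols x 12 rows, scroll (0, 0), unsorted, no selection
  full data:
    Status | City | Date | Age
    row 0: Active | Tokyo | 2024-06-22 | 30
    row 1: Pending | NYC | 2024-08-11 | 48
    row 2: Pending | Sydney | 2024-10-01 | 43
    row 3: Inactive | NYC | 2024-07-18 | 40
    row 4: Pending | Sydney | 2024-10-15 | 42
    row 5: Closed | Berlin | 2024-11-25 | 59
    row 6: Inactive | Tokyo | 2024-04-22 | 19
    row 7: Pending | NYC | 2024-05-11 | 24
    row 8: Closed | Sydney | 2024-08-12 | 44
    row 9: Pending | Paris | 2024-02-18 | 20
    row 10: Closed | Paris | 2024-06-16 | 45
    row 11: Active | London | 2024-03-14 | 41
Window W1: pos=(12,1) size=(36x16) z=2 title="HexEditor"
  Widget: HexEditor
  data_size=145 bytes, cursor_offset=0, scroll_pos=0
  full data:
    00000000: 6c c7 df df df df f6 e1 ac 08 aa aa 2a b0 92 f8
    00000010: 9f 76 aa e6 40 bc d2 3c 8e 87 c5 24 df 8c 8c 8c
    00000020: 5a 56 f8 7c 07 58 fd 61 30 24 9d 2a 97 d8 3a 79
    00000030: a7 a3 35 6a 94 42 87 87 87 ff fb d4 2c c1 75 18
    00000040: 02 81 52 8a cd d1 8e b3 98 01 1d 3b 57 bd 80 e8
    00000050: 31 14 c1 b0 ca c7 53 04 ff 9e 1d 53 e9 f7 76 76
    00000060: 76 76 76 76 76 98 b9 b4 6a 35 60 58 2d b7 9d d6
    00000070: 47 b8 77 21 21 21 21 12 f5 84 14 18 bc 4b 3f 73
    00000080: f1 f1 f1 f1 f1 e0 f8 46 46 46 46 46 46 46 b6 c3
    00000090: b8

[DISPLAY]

                                               
        ┏━━━━━━━━━━━━━━━━━━━━━━━━━━━━━━━━━━┓   
        ┃ HexEditor                        ┃━━━
        ┠──────────────────────────────────┨   
        ┃00000000  6C c7 df df df df f6 e1 ┃───
        ┃00000010  9f 76 aa e6 40 bc d2 3c ┃   
        ┃00000020  5a 56 f8 7c 07 58 fd 61 ┃   
        ┃00000030  a7 a3 35 6a 94 42 87 87 ┃   
        ┃00000040  02 81 52 8a cd d1 8e b3 ┃   
        ┃00000050  31 14 c1 b0 ca c7 53 04 ┃   
        ┃00000060  76 76 76 76 76 98 b9 b4 ┃   
        ┃00000070  47 b8 77 21 21 21 21 12 ┃   
        ┃00000080  f1 f1 f1 f1 f1 e0 f8 46 ┃━━━
        ┃00000090  b8                      ┃   
        ┃                                  ┃   
        ┃                                  ┃   
        ┗━━━━━━━━━━━━━━━━━━━━━━━━━━━━━━━━━━┛   
                                               


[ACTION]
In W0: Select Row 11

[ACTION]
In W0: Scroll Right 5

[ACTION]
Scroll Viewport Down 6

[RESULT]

        ┏━━━━━━━━━━━━━━━━━━━━━━━━━━━━━━━━━━┓   
        ┃ HexEditor                        ┃━━━
        ┠──────────────────────────────────┨   
        ┃00000000  6C c7 df df df df f6 e1 ┃───
        ┃00000010  9f 76 aa e6 40 bc d2 3c ┃   
        ┃00000020  5a 56 f8 7c 07 58 fd 61 ┃   
        ┃00000030  a7 a3 35 6a 94 42 87 87 ┃   
        ┃00000040  02 81 52 8a cd d1 8e b3 ┃   
        ┃00000050  31 14 c1 b0 ca c7 53 04 ┃   
        ┃00000060  76 76 76 76 76 98 b9 b4 ┃   
        ┃00000070  47 b8 77 21 21 21 21 12 ┃   
        ┃00000080  f1 f1 f1 f1 f1 e0 f8 46 ┃━━━
        ┃00000090  b8                      ┃   
        ┃                                  ┃   
        ┃                                  ┃   
        ┗━━━━━━━━━━━━━━━━━━━━━━━━━━━━━━━━━━┛   
                                               
                                               


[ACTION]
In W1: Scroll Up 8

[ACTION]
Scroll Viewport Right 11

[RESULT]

 ┏━━━━━━━━━━━━━━━━━━━━━━━━━━━━━━━━━━┓          
 ┃ HexEditor                        ┃━━━━┓     
 ┠──────────────────────────────────┨    ┃     
 ┃00000000  6C c7 df df df df f6 e1 ┃────┨     
 ┃00000010  9f 76 aa e6 40 bc d2 3c ┃    ┃     
 ┃00000020  5a 56 f8 7c 07 58 fd 61 ┃    ┃     
 ┃00000030  a7 a3 35 6a 94 42 87 87 ┃    ┃     
 ┃00000040  02 81 52 8a cd d1 8e b3 ┃    ┃     
 ┃00000050  31 14 c1 b0 ca c7 53 04 ┃    ┃     
 ┃00000060  76 76 76 76 76 98 b9 b4 ┃    ┃     
 ┃00000070  47 b8 77 21 21 21 21 12 ┃    ┃     
 ┃00000080  f1 f1 f1 f1 f1 e0 f8 46 ┃━━━━┛     
 ┃00000090  b8                      ┃          
 ┃                                  ┃          
 ┃                                  ┃          
 ┗━━━━━━━━━━━━━━━━━━━━━━━━━━━━━━━━━━┛          
                                               
                                               


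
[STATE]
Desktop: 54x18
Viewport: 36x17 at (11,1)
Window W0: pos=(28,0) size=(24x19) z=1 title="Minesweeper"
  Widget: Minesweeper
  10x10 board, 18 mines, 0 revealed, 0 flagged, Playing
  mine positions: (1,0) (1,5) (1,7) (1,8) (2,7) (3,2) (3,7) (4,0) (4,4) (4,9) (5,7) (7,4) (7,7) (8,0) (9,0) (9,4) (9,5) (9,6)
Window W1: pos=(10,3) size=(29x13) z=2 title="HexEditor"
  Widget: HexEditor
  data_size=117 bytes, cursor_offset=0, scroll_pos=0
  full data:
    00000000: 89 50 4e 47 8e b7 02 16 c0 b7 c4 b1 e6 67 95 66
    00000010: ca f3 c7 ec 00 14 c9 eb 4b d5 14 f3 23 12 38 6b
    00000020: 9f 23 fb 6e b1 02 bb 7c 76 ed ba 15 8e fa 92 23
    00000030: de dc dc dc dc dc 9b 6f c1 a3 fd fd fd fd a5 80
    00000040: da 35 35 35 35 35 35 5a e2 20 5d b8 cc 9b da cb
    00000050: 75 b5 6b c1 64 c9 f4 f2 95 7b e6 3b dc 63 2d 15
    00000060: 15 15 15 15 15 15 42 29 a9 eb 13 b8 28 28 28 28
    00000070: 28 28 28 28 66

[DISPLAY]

                 ┃ Minesweeper      
                 ┠──────────────────
━━━━━━━━━━━━━━━━━━━━━━━━━━━┓        
 HexEditor                 ┃        
───────────────────────────┨        
00000000  89 50 4e 47 8e b7┃        
00000010  ca f3 c7 ec 00 14┃        
00000020  9f 23 fb 6e b1 02┃        
00000030  de dc dc dc dc dc┃        
00000040  da 35 35 35 35 35┃        
00000050  75 b5 6b c1 64 c9┃        
00000060  15 15 15 15 15 15┃        
00000070  28 28 28 28 66   ┃        
                           ┃        
━━━━━━━━━━━━━━━━━━━━━━━━━━━┛        
                 ┃                  
                 ┃                  


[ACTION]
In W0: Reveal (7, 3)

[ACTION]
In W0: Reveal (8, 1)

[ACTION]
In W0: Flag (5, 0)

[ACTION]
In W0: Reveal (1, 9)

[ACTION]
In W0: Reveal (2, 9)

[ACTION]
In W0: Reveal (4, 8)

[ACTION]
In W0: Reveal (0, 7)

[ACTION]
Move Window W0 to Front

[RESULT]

                 ┃ Minesweeper      
                 ┠──────────────────
━━━━━━━━━━━━━━━━━┃■■■■■■■2■■        
 HexEditor       ┃■■■■■■■■■1        
─────────────────┃■■■■■■■■■1        
00000000  89 50 4┃■■■■■■■■■■        
00000010  ca f3 c┃■■■■■■■■3■        
00000020  9f 23 f┃⚑■■■■■■■■■        
00000030  de dc d┃■■■■■■■■■■        
00000040  da 35 3┃■■■1■■■■■■        
00000050  75 b5 6┃■2■■■■■■■■        
00000060  15 15 1┃■■■■■■■■■■        
00000070  28 28 2┃                  
                 ┃                  
━━━━━━━━━━━━━━━━━┃                  
                 ┃                  
                 ┃                  


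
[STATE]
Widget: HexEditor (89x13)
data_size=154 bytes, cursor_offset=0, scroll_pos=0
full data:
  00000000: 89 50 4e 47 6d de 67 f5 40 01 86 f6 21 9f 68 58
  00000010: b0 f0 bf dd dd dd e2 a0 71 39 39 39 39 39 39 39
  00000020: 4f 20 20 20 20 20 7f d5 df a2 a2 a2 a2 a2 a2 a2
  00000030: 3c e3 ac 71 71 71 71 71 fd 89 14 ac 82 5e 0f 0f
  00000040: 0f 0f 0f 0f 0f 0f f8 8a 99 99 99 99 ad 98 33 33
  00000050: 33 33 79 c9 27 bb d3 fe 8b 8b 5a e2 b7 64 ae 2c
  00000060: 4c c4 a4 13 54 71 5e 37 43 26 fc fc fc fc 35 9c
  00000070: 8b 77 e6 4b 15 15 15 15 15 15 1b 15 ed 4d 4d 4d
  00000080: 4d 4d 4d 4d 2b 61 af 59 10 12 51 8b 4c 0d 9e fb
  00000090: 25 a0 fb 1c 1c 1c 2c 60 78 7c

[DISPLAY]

00000000  89 50 4e 47 6d de 67 f5  40 01 86 f6 21 9f 68 58  |.PNGm.g.@...!.hX|           
00000010  b0 f0 bf dd dd dd e2 a0  71 39 39 39 39 39 39 39  |........q9999999|           
00000020  4f 20 20 20 20 20 7f d5  df a2 a2 a2 a2 a2 a2 a2  |O     ..........|           
00000030  3c e3 ac 71 71 71 71 71  fd 89 14 ac 82 5e 0f 0f  |<..qqqqq.....^..|           
00000040  0f 0f 0f 0f 0f 0f f8 8a  99 99 99 99 ad 98 33 33  |..............33|           
00000050  33 33 79 c9 27 bb d3 fe  8b 8b 5a e2 b7 64 ae 2c  |33y.'.....Z..d.,|           
00000060  4c c4 a4 13 54 71 5e 37  43 26 fc fc fc fc 35 9c  |L...Tq^7C&....5.|           
00000070  8b 77 e6 4b 15 15 15 15  15 15 1b 15 ed 4d 4d 4d  |.w.K.........MMM|           
00000080  4d 4d 4d 4d 2b 61 af 59  10 12 51 8b 4c 0d 9e fb  |MMMM+a.Y..Q.L...|           
00000090  25 a0 fb 1c 1c 1c 2c 60  78 7c                    |%.....,`x|      |           
                                                                                         
                                                                                         
                                                                                         


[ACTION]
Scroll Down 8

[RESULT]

00000080  4d 4d 4d 4d 2b 61 af 59  10 12 51 8b 4c 0d 9e fb  |MMMM+a.Y..Q.L...|           
00000090  25 a0 fb 1c 1c 1c 2c 60  78 7c                    |%.....,`x|      |           
                                                                                         
                                                                                         
                                                                                         
                                                                                         
                                                                                         
                                                                                         
                                                                                         
                                                                                         
                                                                                         
                                                                                         
                                                                                         


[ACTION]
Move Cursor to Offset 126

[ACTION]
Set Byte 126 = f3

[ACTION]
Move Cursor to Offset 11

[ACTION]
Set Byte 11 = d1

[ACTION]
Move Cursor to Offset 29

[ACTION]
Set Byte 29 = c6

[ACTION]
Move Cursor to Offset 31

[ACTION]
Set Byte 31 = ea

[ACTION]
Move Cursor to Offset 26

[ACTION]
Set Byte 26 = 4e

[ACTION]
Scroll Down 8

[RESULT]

00000090  25 a0 fb 1c 1c 1c 2c 60  78 7c                    |%.....,`x|      |           
                                                                                         
                                                                                         
                                                                                         
                                                                                         
                                                                                         
                                                                                         
                                                                                         
                                                                                         
                                                                                         
                                                                                         
                                                                                         
                                                                                         


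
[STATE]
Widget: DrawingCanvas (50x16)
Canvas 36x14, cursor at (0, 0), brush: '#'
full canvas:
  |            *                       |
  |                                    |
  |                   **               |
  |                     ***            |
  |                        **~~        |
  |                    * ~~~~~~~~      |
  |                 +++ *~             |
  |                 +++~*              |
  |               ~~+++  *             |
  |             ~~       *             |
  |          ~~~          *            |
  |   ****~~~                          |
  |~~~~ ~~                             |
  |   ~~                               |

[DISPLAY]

+           *                                     
                                                  
                   **                             
                     ***                          
                        **~~                      
                    * ~~~~~~~~                    
                 +++ *~                           
                 +++~*                            
               ~~+++  *                           
             ~~       *                           
          ~~~          *                          
   ****~~~                                        
~~~~ ~~                                           
   ~~                                             
                                                  
                                                  


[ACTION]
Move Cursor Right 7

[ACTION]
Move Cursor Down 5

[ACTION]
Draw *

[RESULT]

            *                                     
                                                  
                   **                             
                     ***                          
                        **~~                      
       *            * ~~~~~~~~                    
                 +++ *~                           
                 +++~*                            
               ~~+++  *                           
             ~~       *                           
          ~~~          *                          
   ****~~~                                        
~~~~ ~~                                           
   ~~                                             
                                                  
                                                  


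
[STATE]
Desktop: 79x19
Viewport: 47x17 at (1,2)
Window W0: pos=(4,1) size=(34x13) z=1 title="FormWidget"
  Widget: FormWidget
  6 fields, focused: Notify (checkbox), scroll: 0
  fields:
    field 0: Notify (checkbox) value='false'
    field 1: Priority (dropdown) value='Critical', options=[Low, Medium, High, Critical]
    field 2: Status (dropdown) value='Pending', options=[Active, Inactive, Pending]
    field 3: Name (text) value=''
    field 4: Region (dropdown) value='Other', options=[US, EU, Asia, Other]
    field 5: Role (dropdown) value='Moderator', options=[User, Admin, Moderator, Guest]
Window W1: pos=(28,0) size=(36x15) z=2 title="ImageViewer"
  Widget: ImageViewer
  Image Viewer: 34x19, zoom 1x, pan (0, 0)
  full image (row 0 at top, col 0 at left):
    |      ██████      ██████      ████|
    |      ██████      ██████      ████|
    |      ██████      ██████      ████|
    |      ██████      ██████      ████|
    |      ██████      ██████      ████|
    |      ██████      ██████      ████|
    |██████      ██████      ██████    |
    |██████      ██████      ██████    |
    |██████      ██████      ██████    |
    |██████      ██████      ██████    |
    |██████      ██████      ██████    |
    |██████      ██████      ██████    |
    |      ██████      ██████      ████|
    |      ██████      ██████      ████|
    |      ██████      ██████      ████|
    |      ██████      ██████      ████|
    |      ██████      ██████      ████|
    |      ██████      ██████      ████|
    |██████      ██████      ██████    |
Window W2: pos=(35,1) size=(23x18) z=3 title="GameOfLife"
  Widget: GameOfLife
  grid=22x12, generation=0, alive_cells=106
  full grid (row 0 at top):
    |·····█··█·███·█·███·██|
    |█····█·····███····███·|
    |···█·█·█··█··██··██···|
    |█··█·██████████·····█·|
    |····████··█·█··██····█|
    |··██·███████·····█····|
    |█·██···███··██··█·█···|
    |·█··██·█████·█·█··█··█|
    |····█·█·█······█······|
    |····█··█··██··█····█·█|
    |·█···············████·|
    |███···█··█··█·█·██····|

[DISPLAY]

   ┃ FormWidget            ┠──────┃ GameOfLife 
   ┠───────────────────────┃      ┠────────────
   ┃> Notify:     [ ]      ┃      ┃Gen: 0      
   ┃  Priority:   [Critical┃      ┃·····█··█·██
   ┃  Status:     [Pending ┃      ┃█····█·····█
   ┃  Name:       [        ┃      ┃···█·█·█··█·
   ┃  Region:     [Other   ┃      ┃█··█·███████
   ┃  Role:       [Moderato┃██████┃····████··█·
   ┃                       ┃██████┃··██·███████
   ┃                       ┃██████┃█·██···███··
   ┃                       ┃██████┃·█··██·█████
   ┗━━━━━━━━━━━━━━━━━━━━━━━┃██████┃····█·█·█···
                           ┗━━━━━━┃····█··█··██
                                  ┃·█··········
                                  ┃███···█··█··
                                  ┃            
                                  ┗━━━━━━━━━━━━


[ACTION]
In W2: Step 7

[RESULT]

   ┃ FormWidget            ┠──────┃ GameOfLife 
   ┠───────────────────────┃      ┠────────────
   ┃> Notify:     [ ]      ┃      ┃Gen: 7      
   ┃  Priority:   [Critical┃      ┃············
   ┃  Status:     [Pending ┃      ┃············
   ┃  Name:       [        ┃      ┃··█·········
   ┃  Region:     [Other   ┃      ┃·█·█········
   ┃  Role:       [Moderato┃██████┃··██········
   ┃                       ┃██████┃··██········
   ┃                       ┃██████┃··██········
   ┃                       ┃██████┃············
   ┗━━━━━━━━━━━━━━━━━━━━━━━┃██████┃·█····██····
                           ┗━━━━━━┃··█···██····
                                  ┃····███·····
                                  ┃············
                                  ┃            
                                  ┗━━━━━━━━━━━━


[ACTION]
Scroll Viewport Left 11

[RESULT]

    ┃ FormWidget            ┠──────┃ GameOfLife
    ┠───────────────────────┃      ┠───────────
    ┃> Notify:     [ ]      ┃      ┃Gen: 7     
    ┃  Priority:   [Critical┃      ┃···········
    ┃  Status:     [Pending ┃      ┃···········
    ┃  Name:       [        ┃      ┃··█········
    ┃  Region:     [Other   ┃      ┃·█·█·······
    ┃  Role:       [Moderato┃██████┃··██·······
    ┃                       ┃██████┃··██·······
    ┃                       ┃██████┃··██·······
    ┃                       ┃██████┃···········
    ┗━━━━━━━━━━━━━━━━━━━━━━━┃██████┃·█····██···
                            ┗━━━━━━┃··█···██···
                                   ┃····███····
                                   ┃···········
                                   ┃           
                                   ┗━━━━━━━━━━━


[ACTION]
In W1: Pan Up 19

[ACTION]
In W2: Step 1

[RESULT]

    ┃ FormWidget            ┠──────┃ GameOfLife
    ┠───────────────────────┃      ┠───────────
    ┃> Notify:     [ ]      ┃      ┃Gen: 8     
    ┃  Priority:   [Critical┃      ┃···········
    ┃  Status:     [Pending ┃      ┃···········
    ┃  Name:       [        ┃      ┃··█········
    ┃  Region:     [Other   ┃      ┃·█·█·······
    ┃  Role:       [Moderato┃██████┃·█··█······
    ┃                       ┃██████┃·█··█······
    ┃                       ┃██████┃··██·······
    ┃                       ┃██████┃··█········
    ┗━━━━━━━━━━━━━━━━━━━━━━━┃██████┃······██···
                            ┗━━━━━━┃···········
                                   ┃·····███···
                                   ┃·····█·····
                                   ┃           
                                   ┗━━━━━━━━━━━


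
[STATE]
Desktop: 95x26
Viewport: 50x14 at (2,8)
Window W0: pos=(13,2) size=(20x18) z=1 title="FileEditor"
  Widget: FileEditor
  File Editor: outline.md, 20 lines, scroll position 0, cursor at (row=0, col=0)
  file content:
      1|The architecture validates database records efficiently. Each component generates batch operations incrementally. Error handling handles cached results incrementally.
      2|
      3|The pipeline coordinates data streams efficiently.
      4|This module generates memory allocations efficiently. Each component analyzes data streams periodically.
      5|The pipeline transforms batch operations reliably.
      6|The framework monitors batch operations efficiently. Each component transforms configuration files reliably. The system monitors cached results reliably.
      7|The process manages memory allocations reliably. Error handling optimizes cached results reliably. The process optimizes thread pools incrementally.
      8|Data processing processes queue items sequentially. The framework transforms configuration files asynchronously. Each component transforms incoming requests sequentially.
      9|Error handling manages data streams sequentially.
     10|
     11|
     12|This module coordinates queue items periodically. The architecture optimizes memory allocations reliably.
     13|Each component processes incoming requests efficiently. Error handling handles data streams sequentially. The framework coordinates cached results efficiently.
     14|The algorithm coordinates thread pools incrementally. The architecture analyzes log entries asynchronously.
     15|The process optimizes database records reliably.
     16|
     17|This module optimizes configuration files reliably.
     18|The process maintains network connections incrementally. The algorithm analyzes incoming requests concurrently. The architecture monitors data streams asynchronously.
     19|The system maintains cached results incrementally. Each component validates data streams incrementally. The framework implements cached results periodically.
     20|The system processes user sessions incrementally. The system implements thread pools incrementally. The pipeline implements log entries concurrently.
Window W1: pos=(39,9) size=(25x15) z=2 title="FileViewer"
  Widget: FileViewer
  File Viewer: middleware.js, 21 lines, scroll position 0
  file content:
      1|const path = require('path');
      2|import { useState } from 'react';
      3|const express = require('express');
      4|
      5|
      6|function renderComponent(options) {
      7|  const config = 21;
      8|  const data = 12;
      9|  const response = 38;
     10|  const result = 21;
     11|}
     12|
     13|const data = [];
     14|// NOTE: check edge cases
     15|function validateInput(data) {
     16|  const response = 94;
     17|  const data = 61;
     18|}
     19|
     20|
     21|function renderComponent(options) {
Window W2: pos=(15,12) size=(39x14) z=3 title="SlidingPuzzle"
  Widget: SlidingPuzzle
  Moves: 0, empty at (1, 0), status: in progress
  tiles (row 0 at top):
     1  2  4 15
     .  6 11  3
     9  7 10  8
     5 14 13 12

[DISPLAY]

           ┃This module gener░┃                   
           ┃The pipeline tran░┃      ┏━━━━━━━━━━━━
           ┃The framework mon░┃      ┃ FileViewer 
           ┃The process manag░┃      ┠────────────
           ┃D┏━━━━━━━━━━━━━━━━━━━━━━━━━━━━━━━━━━━━
           ┃E┃ SlidingPuzzle                      
           ┃ ┠────────────────────────────────────
           ┃ ┃┌────┬────┬────┬────┐               
           ┃T┃│  1 │  2 │  4 │ 15 │               
           ┃E┃├────┼────┼────┼────┤               
           ┃T┃│    │  6 │ 11 │  3 │               
           ┗━┃├────┼────┼────┼────┤               
             ┃│  9 │  7 │ 10 │  8 │               
             ┃├────┼────┼────┼────┤               


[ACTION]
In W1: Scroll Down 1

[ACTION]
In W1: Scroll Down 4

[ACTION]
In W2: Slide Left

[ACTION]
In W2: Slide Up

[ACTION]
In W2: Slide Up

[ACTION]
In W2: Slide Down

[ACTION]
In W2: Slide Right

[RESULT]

           ┃This module gener░┃                   
           ┃The pipeline tran░┃      ┏━━━━━━━━━━━━
           ┃The framework mon░┃      ┃ FileViewer 
           ┃The process manag░┃      ┠────────────
           ┃D┏━━━━━━━━━━━━━━━━━━━━━━━━━━━━━━━━━━━━
           ┃E┃ SlidingPuzzle                      
           ┃ ┠────────────────────────────────────
           ┃ ┃┌────┬────┬────┬────┐               
           ┃T┃│  1 │  2 │  4 │ 15 │               
           ┃E┃├────┼────┼────┼────┤               
           ┃T┃│  6 │  7 │ 11 │  3 │               
           ┗━┃├────┼────┼────┼────┤               
             ┃│    │  9 │ 10 │  8 │               
             ┃├────┼────┼────┼────┤               


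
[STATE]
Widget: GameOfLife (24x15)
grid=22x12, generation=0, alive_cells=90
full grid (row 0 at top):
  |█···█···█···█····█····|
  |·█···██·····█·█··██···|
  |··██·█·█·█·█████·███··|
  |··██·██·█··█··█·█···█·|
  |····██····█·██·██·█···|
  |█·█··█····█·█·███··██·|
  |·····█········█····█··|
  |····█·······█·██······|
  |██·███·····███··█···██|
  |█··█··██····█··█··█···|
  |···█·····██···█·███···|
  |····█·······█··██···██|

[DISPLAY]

Gen: 0                  
█···█···█···█····█····  
·█···██·····█·█··██···  
··██·█·█·█·█████·███··  
··██·██·█··█··█·█···█·  
····██····█·██·██·█···  
█·█··█····█·█·███··██·  
·····█········█····█··  
····█·······█·██······  
██·███·····███··█···██  
█··█··██····█··█··█···  
···█·····██···█·███···  
····█·······█··██···██  
                        
                        


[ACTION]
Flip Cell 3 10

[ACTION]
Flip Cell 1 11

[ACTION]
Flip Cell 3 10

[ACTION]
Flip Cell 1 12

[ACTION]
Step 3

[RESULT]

Gen: 3                  
··█████·███···········  
·█···██·████··········  
···█····██·██·········  
·█·██·███··██·········  
··███··███··█···█·██··  
···██····█··█···█·████  
···█···█·····█····██·█  
··██···█··█·█··███·██·  
███·████·██·███·······  
·██···█···█·█·██····█·  
···███·····██······█··  
···██·······███████···  
                        
                        


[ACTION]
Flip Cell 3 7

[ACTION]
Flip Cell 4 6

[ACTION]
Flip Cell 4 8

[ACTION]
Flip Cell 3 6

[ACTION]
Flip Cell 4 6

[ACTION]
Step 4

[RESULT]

Gen: 7                  
······█···············  
·······█··············  
·····██···············  
·············█········  
··········█··█········  
·············███······  
·······██·█···███·····  
····█·██·█···█····████  
···█···█·█··███·█···██  
··██··████···█·█·██·██  
···████····██··█···██·  
····██·······█·█······  
                        
                        


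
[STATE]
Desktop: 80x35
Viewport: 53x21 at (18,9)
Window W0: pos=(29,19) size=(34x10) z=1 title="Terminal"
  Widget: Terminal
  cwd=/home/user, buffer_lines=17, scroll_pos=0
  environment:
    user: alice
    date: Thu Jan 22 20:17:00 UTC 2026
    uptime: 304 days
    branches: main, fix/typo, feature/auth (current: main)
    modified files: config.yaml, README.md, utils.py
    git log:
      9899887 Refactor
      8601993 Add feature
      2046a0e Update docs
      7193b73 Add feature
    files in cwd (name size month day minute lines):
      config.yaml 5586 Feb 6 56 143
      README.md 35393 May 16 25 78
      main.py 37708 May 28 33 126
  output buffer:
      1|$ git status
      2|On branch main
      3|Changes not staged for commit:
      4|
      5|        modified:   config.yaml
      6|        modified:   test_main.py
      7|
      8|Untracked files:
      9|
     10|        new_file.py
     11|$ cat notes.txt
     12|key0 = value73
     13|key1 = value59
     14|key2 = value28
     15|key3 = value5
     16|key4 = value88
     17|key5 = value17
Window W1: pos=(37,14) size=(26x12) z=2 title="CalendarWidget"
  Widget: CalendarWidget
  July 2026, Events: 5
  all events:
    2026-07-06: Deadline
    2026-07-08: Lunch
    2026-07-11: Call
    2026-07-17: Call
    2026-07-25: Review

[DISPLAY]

                                                     
                                                     
                                                     
                                                     
                                                     
                   ┏━━━━━━━━━━━━━━━━━━━━━━━━┓        
                   ┃ CalendarWidget         ┃        
                   ┠────────────────────────┨        
                   ┃       July 2026        ┃        
                   ┃Mo Tu We Th Fr Sa Su    ┃        
           ┏━━━━━━━┃       1  2  3  4  5    ┃        
           ┃ Termin┃ 6*  7  8*  9 10 11* 12 ┃        
           ┠───────┃13 14 15 16 17* 18 19   ┃        
           ┃$ git s┃20 21 22 23 24 25* 26   ┃        
           ┃On bran┃27 28 29 30 31          ┃        
           ┃Changes┃                        ┃        
           ┃       ┗━━━━━━━━━━━━━━━━━━━━━━━━┛        
           ┃        modified:   config.yaml ┃        
           ┃        modified:   test_main.py┃        
           ┗━━━━━━━━━━━━━━━━━━━━━━━━━━━━━━━━┛        
                                                     


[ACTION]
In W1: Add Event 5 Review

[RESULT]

                                                     
                                                     
                                                     
                                                     
                                                     
                   ┏━━━━━━━━━━━━━━━━━━━━━━━━┓        
                   ┃ CalendarWidget         ┃        
                   ┠────────────────────────┨        
                   ┃       July 2026        ┃        
                   ┃Mo Tu We Th Fr Sa Su    ┃        
           ┏━━━━━━━┃       1  2  3  4  5*   ┃        
           ┃ Termin┃ 6*  7  8*  9 10 11* 12 ┃        
           ┠───────┃13 14 15 16 17* 18 19   ┃        
           ┃$ git s┃20 21 22 23 24 25* 26   ┃        
           ┃On bran┃27 28 29 30 31          ┃        
           ┃Changes┃                        ┃        
           ┃       ┗━━━━━━━━━━━━━━━━━━━━━━━━┛        
           ┃        modified:   config.yaml ┃        
           ┃        modified:   test_main.py┃        
           ┗━━━━━━━━━━━━━━━━━━━━━━━━━━━━━━━━┛        
                                                     


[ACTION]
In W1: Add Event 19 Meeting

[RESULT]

                                                     
                                                     
                                                     
                                                     
                                                     
                   ┏━━━━━━━━━━━━━━━━━━━━━━━━┓        
                   ┃ CalendarWidget         ┃        
                   ┠────────────────────────┨        
                   ┃       July 2026        ┃        
                   ┃Mo Tu We Th Fr Sa Su    ┃        
           ┏━━━━━━━┃       1  2  3  4  5*   ┃        
           ┃ Termin┃ 6*  7  8*  9 10 11* 12 ┃        
           ┠───────┃13 14 15 16 17* 18 19*  ┃        
           ┃$ git s┃20 21 22 23 24 25* 26   ┃        
           ┃On bran┃27 28 29 30 31          ┃        
           ┃Changes┃                        ┃        
           ┃       ┗━━━━━━━━━━━━━━━━━━━━━━━━┛        
           ┃        modified:   config.yaml ┃        
           ┃        modified:   test_main.py┃        
           ┗━━━━━━━━━━━━━━━━━━━━━━━━━━━━━━━━┛        
                                                     
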